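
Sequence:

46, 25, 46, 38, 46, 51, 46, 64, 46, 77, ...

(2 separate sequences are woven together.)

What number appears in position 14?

103

Positions 1, 3, 5, … form one subsequence and positions 2, 4, 6, … form another.
Stream A: 46, 46, 46, 46, 46 (constant 46).
Stream B: 25, 38, 51, 64, 77 (arithmetic with common difference +13).
Position 14 falls in stream B as its term 7, giving 103.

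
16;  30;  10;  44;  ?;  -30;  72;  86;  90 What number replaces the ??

Positions follow the repeating pattern AAB; grouping by letter gives 2 tracks.
Subsequence A: 16, 30, 44, ?, 72, 86 (arithmetic, step +14).
Subsequence B: 10, -30, 90 (multiplying by -3 each time).
Subsequence A's pattern makes the blank 58.

58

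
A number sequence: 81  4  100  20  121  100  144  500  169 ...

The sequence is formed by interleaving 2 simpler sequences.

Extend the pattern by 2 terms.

2500, 196

Split by position mod 2 into 2 tracks.
Track A = 81, 100, 121, 144, 169: the squares 9², 10², 11², ….
Track B = 4, 20, 100, 500: multiplying by 5 each time.
Position 10 → track B, term 5 = 2500.
Position 11 falls in track A as its term 6, giving 196.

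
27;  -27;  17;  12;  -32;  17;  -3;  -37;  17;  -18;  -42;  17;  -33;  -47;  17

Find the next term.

Read the sequence 3 terms at a time; column i is its own pattern.
Track A = 27, 12, -3, -18, -33: subtracting 15 each time.
Track B = -27, -32, -37, -42, -47: subtracting 5 each time.
Track C = 17, 17, 17, 17, 17: always 17.
Term 16 comes from track A (its 6th entry): -48.

-48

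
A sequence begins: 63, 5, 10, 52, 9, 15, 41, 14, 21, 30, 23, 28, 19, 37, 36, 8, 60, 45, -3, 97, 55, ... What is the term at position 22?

-14

Taking every 3rd term gives 3 separate tracks.
Track A: 63, 52, 41, 30, 19, 8, -3 — linear: a_n = 74 − 11·n.
Track B: 5, 9, 14, 23, 37, 60, 97 — a Fibonacci-like recurrence a_n = a_{n-1} + a_{n-2}.
Track C: 10, 15, 21, 28, 36, 45, 55 — triangular numbers starting at T_4.
The 22nd slot belongs to track A; its 8th term is -14.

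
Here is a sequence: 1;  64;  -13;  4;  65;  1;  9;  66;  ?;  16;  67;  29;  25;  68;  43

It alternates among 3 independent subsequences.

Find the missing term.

15

The terms cycle through 3 interleaved subsequences.
Track A is 1, 4, 9, 16, 25, which is perfect squares starting at 1².
Track B is 64, 65, 66, 67, 68, which is linear: a_n = 63 + n.
Track C is -13, 1, ?, 29, 43, which is arithmetic with common difference +14.
Track C's pattern makes the blank 15.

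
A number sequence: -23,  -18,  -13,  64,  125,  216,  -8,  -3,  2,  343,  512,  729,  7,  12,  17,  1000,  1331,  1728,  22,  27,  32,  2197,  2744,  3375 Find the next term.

Positions follow the repeating pattern AAABBB; grouping by letter gives 2 tracks.
Subsequence A is -23, -18, -13, -8, -3, 2, 7, 12, 17, 22, 27, 32, which is arithmetic with common difference +5.
Subsequence B is 64, 125, 216, 343, 512, 729, 1000, 1331, 1728, 2197, 2744, 3375, which is consecutive cubes n³ from n = 4.
Term 25 comes from subsequence A (its 13th entry): 37.

37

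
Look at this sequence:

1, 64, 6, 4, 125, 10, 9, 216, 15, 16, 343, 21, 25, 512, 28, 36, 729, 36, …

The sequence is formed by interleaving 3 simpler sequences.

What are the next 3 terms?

Split by position mod 3 into 3 tracks.
Subsequence A: 1, 4, 9, 16, 25, 36 — consecutive squares n² from n = 1.
Subsequence B: 64, 125, 216, 343, 512, 729 — perfect cubes starting at 4³.
Subsequence C: 6, 10, 15, 21, 28, 36 — triangular numbers n(n+1)/2 for n = 3, 4, ….
The 19th slot belongs to subsequence A; its 7th term is 49.
Position 20 → subsequence B, term 7 = 1000.
The 21st slot belongs to subsequence C; its 7th term is 45.

49, 1000, 45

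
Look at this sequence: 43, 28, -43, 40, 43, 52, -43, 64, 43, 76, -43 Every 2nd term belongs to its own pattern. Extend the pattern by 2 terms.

The terms cycle through 2 interleaved subsequences.
Track A: 43, -43, 43, -43, 43, -43 — alternating ±43.
Track B: 28, 40, 52, 64, 76 — adding 12 each time.
Position 12 → track B, term 6 = 88.
The 13th slot belongs to track A; its 7th term is 43.

88, 43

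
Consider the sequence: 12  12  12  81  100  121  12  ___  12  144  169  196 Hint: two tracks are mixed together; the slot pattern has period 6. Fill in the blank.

12

The slot pattern repeats as AAABBB (period 6), so there are 2 interleaved tracks.
Track A is 12, 12, 12, 12, ?, 12, which is the constant sequence 12.
Track B is 81, 100, 121, 144, 169, 196, which is perfect squares starting at 9².
So the missing entry in track A is 12.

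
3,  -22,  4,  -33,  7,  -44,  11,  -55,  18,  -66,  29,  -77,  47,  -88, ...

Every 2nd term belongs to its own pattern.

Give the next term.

Odd-indexed and even-indexed terms follow separate rules.
Subsequence A: 3, 4, 7, 11, 18, 29, 47 — Fibonacci-style (each term is the sum of the two before it).
Subsequence B: -22, -33, -44, -55, -66, -77, -88 — linear: a_n = -11 − 11·n.
Position 15 → subsequence A, term 8 = 76.

76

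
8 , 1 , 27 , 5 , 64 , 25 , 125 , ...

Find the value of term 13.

512

Split by position mod 2 into 2 tracks.
Subsequence A: 8, 27, 64, 125 (the cubes 2³, 3³, 4³, …).
Subsequence B: 1, 5, 25 (successive powers of 5).
Term 13 comes from subsequence A (its 7th entry): 512.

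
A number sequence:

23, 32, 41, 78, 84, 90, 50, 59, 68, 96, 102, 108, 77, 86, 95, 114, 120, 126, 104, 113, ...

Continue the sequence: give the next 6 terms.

122, 132, 138, 144, 131, 140

The slot pattern repeats as AAABBB (period 6), so there are 2 interleaved tracks.
Track A: 23, 32, 41, 50, 59, 68, 77, 86, 95, 104, 113. Arithmetic with common difference +9.
Track B: 78, 84, 90, 96, 102, 108, 114, 120, 126. Arithmetic with common difference +6.
Position 21 → track A, term 12 = 122.
Term 22 comes from track B (its 10th entry): 132.
Position 23 falls in track B as its term 11, giving 138.
The 24th slot belongs to track B; its 12th term is 144.
The 25th slot belongs to track A; its 13th term is 131.
Position 26 → track A, term 14 = 140.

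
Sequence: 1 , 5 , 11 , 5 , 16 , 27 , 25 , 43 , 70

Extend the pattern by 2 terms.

The slot pattern repeats as ABB (period 3), so there are 2 interleaved tracks.
Track A: 1, 5, 25 (powers of 5).
Track B: 5, 11, 16, 27, 43, 70 (a Fibonacci-like recurrence a_n = a_{n-1} + a_{n-2}).
Term 10 comes from track A (its 4th entry): 125.
The 11th slot belongs to track B; its 7th term is 113.

125, 113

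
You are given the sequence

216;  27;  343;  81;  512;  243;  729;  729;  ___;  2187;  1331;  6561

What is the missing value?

1000

Odd-indexed and even-indexed terms follow separate rules.
Track A: 216, 343, 512, 729, ?, 1331 (perfect cubes starting at 6³).
Track B: 27, 81, 243, 729, 2187, 6561 (powers 3^3, 3^4, 3^5, …).
Track A's pattern makes the blank 1000.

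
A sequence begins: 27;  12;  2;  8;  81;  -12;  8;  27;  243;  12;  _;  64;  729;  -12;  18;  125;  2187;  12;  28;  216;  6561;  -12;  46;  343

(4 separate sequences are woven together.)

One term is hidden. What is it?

10

Taking every 4th term gives 4 separate tracks.
Track A = 27, 81, 243, 729, 2187, 6561: powers 3^3, 3^4, 3^5, ….
Track B = 12, -12, 12, -12, 12, -12: oscillating between 12 and -12.
Track C = 2, 8, ?, 18, 28, 46: each term equals the sum of the previous two.
Track D = 8, 27, 64, 125, 216, 343: consecutive cubes n³ from n = 2.
Filling track C at index 3 by its rule yields 10.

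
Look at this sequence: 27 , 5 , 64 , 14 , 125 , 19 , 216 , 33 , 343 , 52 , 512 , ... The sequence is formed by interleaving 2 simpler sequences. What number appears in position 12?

Split by position mod 2 into 2 tracks.
Stream A = 27, 64, 125, 216, 343, 512: perfect cubes starting at 3³.
Stream B = 5, 14, 19, 33, 52: a Fibonacci-like recurrence a_n = a_{n-1} + a_{n-2}.
Term 12 comes from stream B (its 6th entry): 85.

85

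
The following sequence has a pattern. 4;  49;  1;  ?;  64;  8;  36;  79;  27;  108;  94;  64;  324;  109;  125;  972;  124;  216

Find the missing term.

Split by position mod 3: positions 1, 4, 7, … form one track, and each other residue class forms its own.
Subsequence A is 4, ?, 36, 108, 324, 972, which is multiplying by 3 each time.
Subsequence B is 49, 64, 79, 94, 109, 124, which is adding 15 each time.
Subsequence C is 1, 8, 27, 64, 125, 216, which is the cubes 1³, 2³, 3³, ….
So the missing entry in subsequence A is 12.

12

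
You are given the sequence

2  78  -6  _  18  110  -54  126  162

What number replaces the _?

Positions 1, 3, 5, … form one subsequence and positions 2, 4, 6, … form another.
Track A is 2, -6, 18, -54, 162, which is geometric with ratio -3.
Track B is 78, ?, 110, 126, which is arithmetic, step +16.
The gap is track B's term 2; the rule gives 94.

94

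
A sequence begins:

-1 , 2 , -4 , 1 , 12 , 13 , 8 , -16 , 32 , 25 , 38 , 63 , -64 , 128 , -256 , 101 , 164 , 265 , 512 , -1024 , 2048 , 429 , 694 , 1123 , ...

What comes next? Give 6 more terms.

Positions follow the repeating pattern AAABBB; grouping by letter gives 2 tracks.
Track A: -1, 2, -4, 8, -16, 32, -64, 128, -256, 512, -1024, 2048. Multiplying by -2 each time.
Track B: 1, 12, 13, 25, 38, 63, 101, 164, 265, 429, 694, 1123. A Fibonacci-like recurrence a_n = a_{n-1} + a_{n-2}.
Position 25 → track A, term 13 = -4096.
The 26th slot belongs to track A; its 14th term is 8192.
Position 27 → track A, term 15 = -16384.
Position 28 → track B, term 13 = 1817.
Position 29 → track B, term 14 = 2940.
Position 30 falls in track B as its term 15, giving 4757.

-4096, 8192, -16384, 1817, 2940, 4757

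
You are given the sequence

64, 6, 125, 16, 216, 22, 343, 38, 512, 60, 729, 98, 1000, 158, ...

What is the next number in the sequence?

Odd-indexed and even-indexed terms follow separate rules.
Stream A: 64, 125, 216, 343, 512, 729, 1000 — perfect cubes starting at 4³.
Stream B: 6, 16, 22, 38, 60, 98, 158 — each term equals the sum of the previous two.
The 15th slot belongs to stream A; its 8th term is 1331.

1331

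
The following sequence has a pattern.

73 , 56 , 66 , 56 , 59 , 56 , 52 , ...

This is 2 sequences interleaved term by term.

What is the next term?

56

Positions 1, 3, 5, … form one subsequence and positions 2, 4, 6, … form another.
Stream A: 73, 66, 59, 52. Linear: a_n = 80 − 7·n.
Stream B: 56, 56, 56. The constant sequence 56.
Term 8 comes from stream B (its 4th entry): 56.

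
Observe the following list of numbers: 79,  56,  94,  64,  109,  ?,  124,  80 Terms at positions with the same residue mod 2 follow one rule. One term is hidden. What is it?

Odd-indexed and even-indexed terms follow separate rules.
Track A: 79, 94, 109, 124 (arithmetic with common difference +15).
Track B: 56, 64, ?, 80 (adding 8 each time).
Track B's pattern makes the blank 72.

72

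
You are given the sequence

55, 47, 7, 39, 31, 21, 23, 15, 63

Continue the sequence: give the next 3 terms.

The slot pattern repeats as AAB (period 3), so there are 2 interleaved tracks.
Subsequence A: 55, 47, 39, 31, 23, 15 — linear: a_n = 63 − 8·n.
Subsequence B: 7, 21, 63 — a geometric progression (common ratio 3).
Position 10 falls in subsequence A as its term 7, giving 7.
Term 11 comes from subsequence A (its 8th entry): -1.
Position 12 falls in subsequence B as its term 4, giving 189.

7, -1, 189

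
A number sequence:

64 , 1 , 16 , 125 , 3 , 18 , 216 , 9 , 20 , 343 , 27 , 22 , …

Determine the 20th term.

Read the sequence 3 terms at a time; column i is its own pattern.
Stream A: 64, 125, 216, 343. The cubes 4³, 5³, 6³, ….
Stream B: 1, 3, 9, 27. Successive powers of 3.
Stream C: 16, 18, 20, 22. Arithmetic, step +2.
Term 20 comes from stream B (its 7th entry): 729.

729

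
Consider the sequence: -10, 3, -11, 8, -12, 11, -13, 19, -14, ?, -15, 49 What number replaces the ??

Split by position mod 2 into 2 tracks.
Stream A is -10, -11, -12, -13, -14, -15, which is linear: a_n = -9 − n.
Stream B is 3, 8, 11, 19, ?, 49, which is each term equals the sum of the previous two.
Filling stream B at index 5 by its rule yields 30.

30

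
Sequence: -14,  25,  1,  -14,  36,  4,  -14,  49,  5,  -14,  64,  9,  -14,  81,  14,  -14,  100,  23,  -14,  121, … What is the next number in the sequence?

37

Taking every 3rd term gives 3 separate tracks.
Track A: -14, -14, -14, -14, -14, -14, -14 (always -14).
Track B: 25, 36, 49, 64, 81, 100, 121 (perfect squares starting at 5²).
Track C: 1, 4, 5, 9, 14, 23 (each term equals the sum of the previous two).
Position 21 falls in track C as its term 7, giving 37.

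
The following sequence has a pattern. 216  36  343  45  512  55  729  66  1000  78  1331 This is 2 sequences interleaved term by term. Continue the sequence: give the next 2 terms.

91, 1728

The terms cycle through 2 interleaved subsequences.
Subsequence A = 216, 343, 512, 729, 1000, 1331: the cubes 6³, 7³, 8³, ….
Subsequence B = 36, 45, 55, 66, 78: triangular numbers starting at T_8.
The 12th slot belongs to subsequence B; its 6th term is 91.
Position 13 → subsequence A, term 7 = 1728.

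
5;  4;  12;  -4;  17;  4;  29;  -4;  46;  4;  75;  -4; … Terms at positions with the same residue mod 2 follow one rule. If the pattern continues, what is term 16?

Split by position mod 2 into 2 tracks.
Track A = 5, 12, 17, 29, 46, 75: a Fibonacci-like recurrence a_n = a_{n-1} + a_{n-2}.
Track B = 4, -4, 4, -4, 4, -4: the oscillation 4·(−1)^(n+1).
Position 16 → track B, term 8 = -4.

-4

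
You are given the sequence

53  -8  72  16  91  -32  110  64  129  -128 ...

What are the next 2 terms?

148, 256

Odd-indexed and even-indexed terms follow separate rules.
Track A: 53, 72, 91, 110, 129 (linear: a_n = 34 + 19·n).
Track B: -8, 16, -32, 64, -128 (a geometric progression (common ratio -2)).
Term 11 comes from track A (its 6th entry): 148.
The 12th slot belongs to track B; its 6th term is 256.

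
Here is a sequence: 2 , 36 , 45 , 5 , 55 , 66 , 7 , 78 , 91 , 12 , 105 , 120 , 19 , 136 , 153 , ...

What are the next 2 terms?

31, 171

Reading positions in blocks of 3 reveals the pattern ABB — 2 tracks woven together.
Track A is 2, 5, 7, 12, 19, which is each term equals the sum of the previous two.
Track B is 36, 45, 55, 66, 78, 91, 105, 120, 136, 153, which is triangular numbers n(n+1)/2 for n = 8, 9, ….
Term 16 comes from track A (its 6th entry): 31.
Position 17 falls in track B as its term 11, giving 171.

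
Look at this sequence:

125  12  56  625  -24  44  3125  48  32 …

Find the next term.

Split by position mod 3 into 3 tracks.
Stream A = 125, 625, 3125: powers 5^3, 5^4, 5^5, ….
Stream B = 12, -24, 48: a geometric progression (common ratio -2).
Stream C = 56, 44, 32: arithmetic, step −12.
Term 10 comes from stream A (its 4th entry): 15625.

15625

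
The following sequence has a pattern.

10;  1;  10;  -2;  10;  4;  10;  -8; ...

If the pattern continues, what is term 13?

10

Split by position mod 2 into 2 tracks.
Stream A: 10, 10, 10, 10. Constant 10.
Stream B: 1, -2, 4, -8. Geometric, ×-2 each step.
Position 13 falls in stream A as its term 7, giving 10.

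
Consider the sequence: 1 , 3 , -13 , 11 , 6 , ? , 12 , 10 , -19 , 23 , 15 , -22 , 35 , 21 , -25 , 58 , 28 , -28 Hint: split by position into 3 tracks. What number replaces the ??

-16

Read the sequence 3 terms at a time; column i is its own pattern.
Stream A: 1, 11, 12, 23, 35, 58 — Fibonacci-style (each term is the sum of the two before it).
Stream B: 3, 6, 10, 15, 21, 28 — triangular numbers n(n+1)/2 for n = 2, 3, ….
Stream C: -13, ?, -19, -22, -25, -28 — linear: a_n = -10 − 3·n.
Filling stream C at index 2 by its rule yields -16.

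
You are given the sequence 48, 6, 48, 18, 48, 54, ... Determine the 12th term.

Odd-indexed and even-indexed terms follow separate rules.
Track A: 48, 48, 48 — constant 48.
Track B: 6, 18, 54 — geometric, ×3 each step.
Position 12 falls in track B as its term 6, giving 1458.

1458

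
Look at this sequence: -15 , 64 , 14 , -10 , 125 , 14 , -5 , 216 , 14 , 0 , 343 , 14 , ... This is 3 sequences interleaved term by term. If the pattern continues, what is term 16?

10

Split by position mod 3 into 3 tracks.
Track A: -15, -10, -5, 0 — arithmetic with common difference +5.
Track B: 64, 125, 216, 343 — consecutive cubes n³ from n = 4.
Track C: 14, 14, 14, 14 — the constant sequence 14.
Position 16 → track A, term 6 = 10.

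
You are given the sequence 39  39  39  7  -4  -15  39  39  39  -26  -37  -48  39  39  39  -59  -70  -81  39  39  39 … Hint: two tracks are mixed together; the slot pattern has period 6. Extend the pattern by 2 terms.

-92, -103

The slot pattern repeats as AAABBB (period 6), so there are 2 interleaved tracks.
Track A: 39, 39, 39, 39, 39, 39, 39, 39, 39, 39, 39, 39. The constant sequence 39.
Track B: 7, -4, -15, -26, -37, -48, -59, -70, -81. Linear: a_n = 18 − 11·n.
Term 22 comes from track B (its 10th entry): -92.
Position 23 falls in track B as its term 11, giving -103.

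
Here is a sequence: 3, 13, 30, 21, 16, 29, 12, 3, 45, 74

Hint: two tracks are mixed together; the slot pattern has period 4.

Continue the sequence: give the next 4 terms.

The slot pattern repeats as AABB (period 4), so there are 2 interleaved tracks.
Subsequence A = 3, 13, 16, 29, 45, 74: a Fibonacci-like recurrence a_n = a_{n-1} + a_{n-2}.
Subsequence B = 30, 21, 12, 3: arithmetic with common difference −9.
Term 11 comes from subsequence B (its 5th entry): -6.
Position 12 falls in subsequence B as its term 6, giving -15.
Term 13 comes from subsequence A (its 7th entry): 119.
Term 14 comes from subsequence A (its 8th entry): 193.

-6, -15, 119, 193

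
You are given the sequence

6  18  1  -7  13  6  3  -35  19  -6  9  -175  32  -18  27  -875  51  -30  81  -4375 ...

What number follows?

The terms cycle through 4 interleaved subsequences.
Track A = 6, 13, 19, 32, 51: Fibonacci-style (each term is the sum of the two before it).
Track B = 18, 6, -6, -18, -30: arithmetic, step −12.
Track C = 1, 3, 9, 27, 81: powers of 3.
Track D = -7, -35, -175, -875, -4375: geometric, ×5 each step.
Position 21 falls in track A as its term 6, giving 83.

83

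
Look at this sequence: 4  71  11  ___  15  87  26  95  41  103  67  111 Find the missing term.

79

Split by position mod 2 into 2 tracks.
Subsequence A is 4, 11, 15, 26, 41, 67, which is Fibonacci-style (each term is the sum of the two before it).
Subsequence B is 71, ?, 87, 95, 103, 111, which is linear: a_n = 63 + 8·n.
Filling subsequence B at index 2 by its rule yields 79.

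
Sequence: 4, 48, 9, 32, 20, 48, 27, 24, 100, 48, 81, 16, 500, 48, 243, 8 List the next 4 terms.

Split by position mod 4: positions 1, 5, 9, … form one track, and each other residue class forms its own.
Track A: 4, 20, 100, 500 — a geometric progression (common ratio 5).
Track B: 48, 48, 48, 48 — the constant sequence 48.
Track C: 9, 27, 81, 243 — successive powers of 3.
Track D: 32, 24, 16, 8 — arithmetic, step −8.
Position 17 falls in track A as its term 5, giving 2500.
The 18th slot belongs to track B; its 5th term is 48.
The 19th slot belongs to track C; its 5th term is 729.
Term 20 comes from track D (its 5th entry): 0.

2500, 48, 729, 0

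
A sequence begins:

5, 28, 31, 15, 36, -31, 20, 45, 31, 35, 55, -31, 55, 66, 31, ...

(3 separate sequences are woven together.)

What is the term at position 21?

Split by position mod 3: positions 1, 4, 7, … form one track, and each other residue class forms its own.
Track A is 5, 15, 20, 35, 55, which is each term equals the sum of the previous two.
Track B is 28, 36, 45, 55, 66, which is the triangular numbers T_7, T_8, ….
Track C is 31, -31, 31, -31, 31, which is oscillating between 31 and -31.
Term 21 comes from track C (its 7th entry): 31.

31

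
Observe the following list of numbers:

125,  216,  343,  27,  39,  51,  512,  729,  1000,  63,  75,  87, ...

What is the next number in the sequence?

The slot pattern repeats as AAABBB (period 6), so there are 2 interleaved tracks.
Stream A: 125, 216, 343, 512, 729, 1000 — consecutive cubes n³ from n = 5.
Stream B: 27, 39, 51, 63, 75, 87 — linear: a_n = 15 + 12·n.
Term 13 comes from stream A (its 7th entry): 1331.

1331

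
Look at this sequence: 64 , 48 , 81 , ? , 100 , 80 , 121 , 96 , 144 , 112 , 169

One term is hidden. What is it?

Odd-indexed and even-indexed terms follow separate rules.
Subsequence A is 64, 81, 100, 121, 144, 169, which is the squares 8², 9², 10², ….
Subsequence B is 48, ?, 80, 96, 112, which is linear: a_n = 32 + 16·n.
Subsequence B's pattern makes the blank 64.

64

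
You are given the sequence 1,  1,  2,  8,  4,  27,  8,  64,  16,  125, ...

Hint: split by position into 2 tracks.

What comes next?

The terms cycle through 2 interleaved subsequences.
Subsequence A: 1, 2, 4, 8, 16 (powers 2^0, 2^1, 2^2, …).
Subsequence B: 1, 8, 27, 64, 125 (consecutive cubes n³ from n = 1).
Term 11 comes from subsequence A (its 6th entry): 32.

32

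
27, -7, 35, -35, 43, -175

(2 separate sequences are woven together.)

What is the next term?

51

Odd-indexed and even-indexed terms follow separate rules.
Stream A = 27, 35, 43: arithmetic with common difference +8.
Stream B = -7, -35, -175: a geometric progression (common ratio 5).
Term 7 comes from stream A (its 4th entry): 51.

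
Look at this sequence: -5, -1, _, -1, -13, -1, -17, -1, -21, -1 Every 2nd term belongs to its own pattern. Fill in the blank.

-9

Split by position mod 2 into 2 tracks.
Stream A: -5, ?, -13, -17, -21. Arithmetic with common difference −4.
Stream B: -1, -1, -1, -1, -1. Always -1.
Filling stream A at index 2 by its rule yields -9.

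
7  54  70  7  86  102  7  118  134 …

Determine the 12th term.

Reading positions in blocks of 3 reveals the pattern ABB — 2 tracks woven together.
Stream A: 7, 7, 7. The constant sequence 7.
Stream B: 54, 70, 86, 102, 118, 134. Adding 16 each time.
The 12th slot belongs to stream B; its 8th term is 166.

166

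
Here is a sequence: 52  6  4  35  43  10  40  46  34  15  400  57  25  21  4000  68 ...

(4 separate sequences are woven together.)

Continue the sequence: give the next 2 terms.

Taking every 4th term gives 4 separate tracks.
Track A: 52, 43, 34, 25. Linear: a_n = 61 − 9·n.
Track B: 6, 10, 15, 21. Triangular numbers n(n+1)/2 for n = 3, 4, ….
Track C: 4, 40, 400, 4000. Geometric, ×10 each step.
Track D: 35, 46, 57, 68. Arithmetic, step +11.
The 17th slot belongs to track A; its 5th term is 16.
The 18th slot belongs to track B; its 5th term is 28.

16, 28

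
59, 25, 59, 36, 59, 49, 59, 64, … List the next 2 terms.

59, 81

Taking every 2nd term gives 2 separate tracks.
Stream A is 59, 59, 59, 59, which is the constant sequence 59.
Stream B is 25, 36, 49, 64, which is the squares 5², 6², 7², ….
Position 9 → stream A, term 5 = 59.
Position 10 → stream B, term 5 = 81.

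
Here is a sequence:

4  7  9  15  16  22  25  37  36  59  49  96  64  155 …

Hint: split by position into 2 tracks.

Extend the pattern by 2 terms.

Split by position mod 2 into 2 tracks.
Track A: 4, 9, 16, 25, 36, 49, 64 — the squares 2², 3², 4², ….
Track B: 7, 15, 22, 37, 59, 96, 155 — a Fibonacci-like recurrence a_n = a_{n-1} + a_{n-2}.
Position 15 falls in track A as its term 8, giving 81.
The 16th slot belongs to track B; its 8th term is 251.

81, 251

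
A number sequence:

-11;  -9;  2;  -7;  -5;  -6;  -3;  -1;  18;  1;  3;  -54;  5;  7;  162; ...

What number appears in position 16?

9

Positions follow the repeating pattern AAB; grouping by letter gives 2 tracks.
Stream A is -11, -9, -7, -5, -3, -1, 1, 3, 5, 7, which is linear: a_n = -13 + 2·n.
Stream B is 2, -6, 18, -54, 162, which is multiplying by -3 each time.
The 16th slot belongs to stream A; its 11th term is 9.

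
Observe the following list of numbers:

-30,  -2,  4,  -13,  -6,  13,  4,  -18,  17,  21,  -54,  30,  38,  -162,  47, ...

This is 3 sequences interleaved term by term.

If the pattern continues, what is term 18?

Split by position mod 3: positions 1, 4, 7, … form one track, and each other residue class forms its own.
Track A is -30, -13, 4, 21, 38, which is arithmetic with common difference +17.
Track B is -2, -6, -18, -54, -162, which is multiplying by 3 each time.
Track C is 4, 13, 17, 30, 47, which is a Fibonacci-like recurrence a_n = a_{n-1} + a_{n-2}.
Position 18 falls in track C as its term 6, giving 77.

77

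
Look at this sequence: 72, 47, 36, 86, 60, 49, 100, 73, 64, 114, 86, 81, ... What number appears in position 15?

100

Read the sequence 3 terms at a time; column i is its own pattern.
Subsequence A = 72, 86, 100, 114: arithmetic with common difference +14.
Subsequence B = 47, 60, 73, 86: linear: a_n = 34 + 13·n.
Subsequence C = 36, 49, 64, 81: perfect squares starting at 6².
Position 15 falls in subsequence C as its term 5, giving 100.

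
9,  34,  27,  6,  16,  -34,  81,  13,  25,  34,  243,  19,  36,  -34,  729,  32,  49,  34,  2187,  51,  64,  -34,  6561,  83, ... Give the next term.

The terms cycle through 4 interleaved subsequences.
Track A is 9, 16, 25, 36, 49, 64, which is consecutive squares n² from n = 3.
Track B is 34, -34, 34, -34, 34, -34, which is alternating ±34.
Track C is 27, 81, 243, 729, 2187, 6561, which is powers 3^3, 3^4, 3^5, ….
Track D is 6, 13, 19, 32, 51, 83, which is a Fibonacci-like recurrence a_n = a_{n-1} + a_{n-2}.
Position 25 falls in track A as its term 7, giving 81.

81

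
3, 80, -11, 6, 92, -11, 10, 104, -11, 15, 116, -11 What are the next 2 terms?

21, 128

Split by position mod 3 into 3 tracks.
Subsequence A = 3, 6, 10, 15: the triangular numbers T_2, T_3, ….
Subsequence B = 80, 92, 104, 116: linear: a_n = 68 + 12·n.
Subsequence C = -11, -11, -11, -11: always -11.
Term 13 comes from subsequence A (its 5th entry): 21.
The 14th slot belongs to subsequence B; its 5th term is 128.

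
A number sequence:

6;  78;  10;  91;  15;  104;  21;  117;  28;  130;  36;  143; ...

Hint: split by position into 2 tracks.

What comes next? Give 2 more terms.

Taking every 2nd term gives 2 separate tracks.
Stream A: 6, 10, 15, 21, 28, 36. Triangular numbers n(n+1)/2 for n = 3, 4, ….
Stream B: 78, 91, 104, 117, 130, 143. Arithmetic with common difference +13.
Term 13 comes from stream A (its 7th entry): 45.
Term 14 comes from stream B (its 7th entry): 156.

45, 156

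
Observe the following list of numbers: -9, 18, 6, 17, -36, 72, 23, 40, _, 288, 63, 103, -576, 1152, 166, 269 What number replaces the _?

Reading positions in blocks of 4 reveals the pattern AABB — 2 tracks woven together.
Subsequence A: -9, 18, -36, 72, ?, 288, -576, 1152. Geometric with ratio -2.
Subsequence B: 6, 17, 23, 40, 63, 103, 166, 269. A Fibonacci-like recurrence a_n = a_{n-1} + a_{n-2}.
The gap is subsequence A's term 5; the rule gives -144.

-144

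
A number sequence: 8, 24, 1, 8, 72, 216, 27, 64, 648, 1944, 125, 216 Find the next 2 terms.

5832, 17496

Reading positions in blocks of 4 reveals the pattern AABB — 2 tracks woven together.
Track A: 8, 24, 72, 216, 648, 1944. Geometric, ×3 each step.
Track B: 1, 8, 27, 64, 125, 216. Consecutive cubes n³ from n = 1.
The 13th slot belongs to track A; its 7th term is 5832.
Position 14 → track A, term 8 = 17496.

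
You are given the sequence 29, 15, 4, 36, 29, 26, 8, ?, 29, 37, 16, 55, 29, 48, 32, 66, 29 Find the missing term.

45

Split by position mod 4 into 4 tracks.
Stream A: 29, 29, 29, 29, 29. Always 29.
Stream B: 15, 26, 37, 48. Arithmetic, step +11.
Stream C: 4, 8, 16, 32. Successive powers of 2.
Stream D: 36, ?, 55, 66. Triangular numbers n(n+1)/2 for n = 8, 9, ….
The gap is stream D's term 2; the rule gives 45.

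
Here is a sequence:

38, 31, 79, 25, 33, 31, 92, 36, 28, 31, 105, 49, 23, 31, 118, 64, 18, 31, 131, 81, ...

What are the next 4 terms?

13, 31, 144, 100

Read the sequence 4 terms at a time; column i is its own pattern.
Stream A = 38, 33, 28, 23, 18: subtracting 5 each time.
Stream B = 31, 31, 31, 31, 31: always 31.
Stream C = 79, 92, 105, 118, 131: arithmetic, step +13.
Stream D = 25, 36, 49, 64, 81: the squares 5², 6², 7², ….
Term 21 comes from stream A (its 6th entry): 13.
Position 22 falls in stream B as its term 6, giving 31.
Position 23 → stream C, term 6 = 144.
Term 24 comes from stream D (its 6th entry): 100.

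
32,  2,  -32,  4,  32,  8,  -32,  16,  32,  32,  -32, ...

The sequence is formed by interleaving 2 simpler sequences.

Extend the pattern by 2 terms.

64, 32

The terms cycle through 2 interleaved subsequences.
Track A = 32, -32, 32, -32, 32, -32: alternating ±32.
Track B = 2, 4, 8, 16, 32: powers of 2.
Position 12 → track B, term 6 = 64.
Term 13 comes from track A (its 7th entry): 32.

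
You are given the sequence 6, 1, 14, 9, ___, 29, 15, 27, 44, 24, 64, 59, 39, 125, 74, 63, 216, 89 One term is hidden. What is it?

8

Read the sequence 3 terms at a time; column i is its own pattern.
Subsequence A = 6, 9, 15, 24, 39, 63: Fibonacci-style (each term is the sum of the two before it).
Subsequence B = 1, ?, 27, 64, 125, 216: consecutive cubes n³ from n = 1.
Subsequence C = 14, 29, 44, 59, 74, 89: adding 15 each time.
So the missing entry in subsequence B is 8.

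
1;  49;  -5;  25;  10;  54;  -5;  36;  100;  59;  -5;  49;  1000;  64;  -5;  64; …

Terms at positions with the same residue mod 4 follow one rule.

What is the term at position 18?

69

The terms cycle through 4 interleaved subsequences.
Track A: 1, 10, 100, 1000. Powers 10^0, 10^1, 10^2, ….
Track B: 49, 54, 59, 64. Arithmetic with common difference +5.
Track C: -5, -5, -5, -5. Always -5.
Track D: 25, 36, 49, 64. The squares 5², 6², 7², ….
The 18th slot belongs to track B; its 5th term is 69.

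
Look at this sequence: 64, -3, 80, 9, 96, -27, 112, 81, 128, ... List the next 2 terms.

-243, 144

Positions 1, 3, 5, … form one subsequence and positions 2, 4, 6, … form another.
Stream A is 64, 80, 96, 112, 128, which is arithmetic with common difference +16.
Stream B is -3, 9, -27, 81, which is a geometric progression (common ratio -3).
Position 10 falls in stream B as its term 5, giving -243.
The 11th slot belongs to stream A; its 6th term is 144.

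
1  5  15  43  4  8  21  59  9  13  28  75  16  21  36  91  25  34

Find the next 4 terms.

45, 107, 36, 55

Taking every 4th term gives 4 separate tracks.
Subsequence A: 1, 4, 9, 16, 25 — perfect squares starting at 1².
Subsequence B: 5, 8, 13, 21, 34 — a Fibonacci-like recurrence a_n = a_{n-1} + a_{n-2}.
Subsequence C: 15, 21, 28, 36 — triangular numbers n(n+1)/2 for n = 5, 6, ….
Subsequence D: 43, 59, 75, 91 — arithmetic, step +16.
Term 19 comes from subsequence C (its 5th entry): 45.
Position 20 falls in subsequence D as its term 5, giving 107.
Position 21 falls in subsequence A as its term 6, giving 36.
Position 22 → subsequence B, term 6 = 55.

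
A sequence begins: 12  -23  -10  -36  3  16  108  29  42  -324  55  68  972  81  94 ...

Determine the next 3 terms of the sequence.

The slot pattern repeats as ABB (period 3), so there are 2 interleaved tracks.
Stream A: 12, -36, 108, -324, 972 — geometric with ratio -3.
Stream B: -23, -10, 3, 16, 29, 42, 55, 68, 81, 94 — adding 13 each time.
Position 16 → stream A, term 6 = -2916.
Position 17 → stream B, term 11 = 107.
Position 18 falls in stream B as its term 12, giving 120.

-2916, 107, 120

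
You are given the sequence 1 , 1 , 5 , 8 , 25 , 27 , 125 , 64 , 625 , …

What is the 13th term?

The terms cycle through 2 interleaved subsequences.
Subsequence A is 1, 5, 25, 125, 625, which is multiplying by 5 each time.
Subsequence B is 1, 8, 27, 64, which is consecutive cubes n³ from n = 1.
Term 13 comes from subsequence A (its 7th entry): 15625.

15625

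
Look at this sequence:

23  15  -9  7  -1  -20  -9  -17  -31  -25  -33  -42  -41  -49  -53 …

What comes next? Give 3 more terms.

Positions follow the repeating pattern AAB; grouping by letter gives 2 tracks.
Track A: 23, 15, 7, -1, -9, -17, -25, -33, -41, -49. Arithmetic with common difference −8.
Track B: -9, -20, -31, -42, -53. Arithmetic with common difference −11.
Position 16 → track A, term 11 = -57.
Term 17 comes from track A (its 12th entry): -65.
The 18th slot belongs to track B; its 6th term is -64.

-57, -65, -64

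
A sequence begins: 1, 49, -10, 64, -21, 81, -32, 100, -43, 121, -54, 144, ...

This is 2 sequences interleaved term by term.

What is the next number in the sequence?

-65

Odd-indexed and even-indexed terms follow separate rules.
Stream A = 1, -10, -21, -32, -43, -54: subtracting 11 each time.
Stream B = 49, 64, 81, 100, 121, 144: consecutive squares n² from n = 7.
Term 13 comes from stream A (its 7th entry): -65.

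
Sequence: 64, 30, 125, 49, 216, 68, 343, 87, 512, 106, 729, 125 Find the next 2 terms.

Split by position mod 2 into 2 tracks.
Subsequence A: 64, 125, 216, 343, 512, 729 (consecutive cubes n³ from n = 4).
Subsequence B: 30, 49, 68, 87, 106, 125 (adding 19 each time).
Position 13 → subsequence A, term 7 = 1000.
The 14th slot belongs to subsequence B; its 7th term is 144.

1000, 144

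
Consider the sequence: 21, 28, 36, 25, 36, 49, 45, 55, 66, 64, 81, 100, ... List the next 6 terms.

The slot pattern repeats as AAABBB (period 6), so there are 2 interleaved tracks.
Stream A = 21, 28, 36, 45, 55, 66: triangular numbers starting at T_6.
Stream B = 25, 36, 49, 64, 81, 100: consecutive squares n² from n = 5.
Position 13 → stream A, term 7 = 78.
Position 14 → stream A, term 8 = 91.
Term 15 comes from stream A (its 9th entry): 105.
The 16th slot belongs to stream B; its 7th term is 121.
Position 17 falls in stream B as its term 8, giving 144.
Term 18 comes from stream B (its 9th entry): 169.

78, 91, 105, 121, 144, 169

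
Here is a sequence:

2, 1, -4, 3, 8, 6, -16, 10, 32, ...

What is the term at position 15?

-256

Odd-indexed and even-indexed terms follow separate rules.
Track A is 2, -4, 8, -16, 32, which is geometric, ×-2 each step.
Track B is 1, 3, 6, 10, which is triangular numbers starting at T_1.
Position 15 falls in track A as its term 8, giving -256.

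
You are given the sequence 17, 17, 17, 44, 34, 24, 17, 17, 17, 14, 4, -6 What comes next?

17

Reading positions in blocks of 6 reveals the pattern AAABBB — 2 tracks woven together.
Track A is 17, 17, 17, 17, 17, 17, which is the constant sequence 17.
Track B is 44, 34, 24, 14, 4, -6, which is arithmetic, step −10.
Position 13 falls in track A as its term 7, giving 17.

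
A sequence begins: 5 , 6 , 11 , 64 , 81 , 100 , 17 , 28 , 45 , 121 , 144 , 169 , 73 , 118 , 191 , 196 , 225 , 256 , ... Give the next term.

Positions follow the repeating pattern AAABBB; grouping by letter gives 2 tracks.
Subsequence A: 5, 6, 11, 17, 28, 45, 73, 118, 191. Fibonacci-style (each term is the sum of the two before it).
Subsequence B: 64, 81, 100, 121, 144, 169, 196, 225, 256. The squares 8², 9², 10², ….
The 19th slot belongs to subsequence A; its 10th term is 309.

309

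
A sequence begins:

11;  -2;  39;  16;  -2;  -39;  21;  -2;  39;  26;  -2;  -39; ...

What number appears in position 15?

Split by position mod 3 into 3 tracks.
Subsequence A = 11, 16, 21, 26: arithmetic, step +5.
Subsequence B = -2, -2, -2, -2: constant -2.
Subsequence C = 39, -39, 39, -39: alternating ±39.
Term 15 comes from subsequence C (its 5th entry): 39.

39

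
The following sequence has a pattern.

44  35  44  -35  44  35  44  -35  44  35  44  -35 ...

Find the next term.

44

The terms cycle through 2 interleaved subsequences.
Subsequence A = 44, 44, 44, 44, 44, 44: the constant sequence 44.
Subsequence B = 35, -35, 35, -35, 35, -35: alternating ±35.
The 13th slot belongs to subsequence A; its 7th term is 44.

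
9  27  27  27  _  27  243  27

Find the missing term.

Split by position mod 2 into 2 tracks.
Stream A: 9, 27, ?, 243 — powers 3^2, 3^3, 3^4, ….
Stream B: 27, 27, 27, 27 — constant 27.
So the missing entry in stream A is 81.

81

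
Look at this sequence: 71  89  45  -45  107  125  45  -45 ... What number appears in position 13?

179

Positions follow the repeating pattern AABB; grouping by letter gives 2 tracks.
Stream A: 71, 89, 107, 125. Arithmetic with common difference +18.
Stream B: 45, -45, 45, -45. Oscillating between 45 and -45.
Position 13 → stream A, term 7 = 179.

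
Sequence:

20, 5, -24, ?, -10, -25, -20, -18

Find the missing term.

Reading positions in blocks of 4 reveals the pattern AABB — 2 tracks woven together.
Subsequence A = 20, 5, -10, -25: subtracting 15 each time.
Subsequence B = -24, ?, -20, -18: arithmetic, step +2.
So the missing entry in subsequence B is -22.

-22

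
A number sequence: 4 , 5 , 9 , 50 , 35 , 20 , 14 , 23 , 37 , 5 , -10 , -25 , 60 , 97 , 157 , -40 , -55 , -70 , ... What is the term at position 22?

Positions follow the repeating pattern AAABBB; grouping by letter gives 2 tracks.
Stream A: 4, 5, 9, 14, 23, 37, 60, 97, 157 (a Fibonacci-like recurrence a_n = a_{n-1} + a_{n-2}).
Stream B: 50, 35, 20, 5, -10, -25, -40, -55, -70 (arithmetic with common difference −15).
Position 22 falls in stream B as its term 10, giving -85.

-85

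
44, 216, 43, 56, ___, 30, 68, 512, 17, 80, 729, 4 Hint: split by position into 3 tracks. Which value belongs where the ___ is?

343

Split by position mod 3 into 3 tracks.
Track A is 44, 56, 68, 80, which is adding 12 each time.
Track B is 216, ?, 512, 729, which is the cubes 6³, 7³, 8³, ….
Track C is 43, 30, 17, 4, which is arithmetic, step −13.
So the missing entry in track B is 343.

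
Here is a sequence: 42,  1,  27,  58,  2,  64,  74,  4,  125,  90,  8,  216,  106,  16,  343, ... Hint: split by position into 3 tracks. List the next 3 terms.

122, 32, 512

Read the sequence 3 terms at a time; column i is its own pattern.
Subsequence A is 42, 58, 74, 90, 106, which is arithmetic, step +16.
Subsequence B is 1, 2, 4, 8, 16, which is successive powers of 2.
Subsequence C is 27, 64, 125, 216, 343, which is consecutive cubes n³ from n = 3.
The 16th slot belongs to subsequence A; its 6th term is 122.
Term 17 comes from subsequence B (its 6th entry): 32.
Term 18 comes from subsequence C (its 6th entry): 512.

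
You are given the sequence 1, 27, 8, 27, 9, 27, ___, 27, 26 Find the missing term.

17

Taking every 2nd term gives 2 separate tracks.
Track A: 1, 8, 9, ?, 26. A Fibonacci-like recurrence a_n = a_{n-1} + a_{n-2}.
Track B: 27, 27, 27, 27. Constant 27.
The gap is track A's term 4; the rule gives 17.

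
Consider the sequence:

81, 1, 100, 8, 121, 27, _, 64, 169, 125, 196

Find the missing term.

144

Positions 1, 3, 5, … form one subsequence and positions 2, 4, 6, … form another.
Track A is 81, 100, 121, ?, 169, 196, which is consecutive squares n² from n = 9.
Track B is 1, 8, 27, 64, 125, which is consecutive cubes n³ from n = 1.
Track A's pattern makes the blank 144.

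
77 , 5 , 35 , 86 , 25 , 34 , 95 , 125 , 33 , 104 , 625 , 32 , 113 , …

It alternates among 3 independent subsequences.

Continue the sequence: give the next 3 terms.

Taking every 3rd term gives 3 separate tracks.
Subsequence A is 77, 86, 95, 104, 113, which is adding 9 each time.
Subsequence B is 5, 25, 125, 625, which is powers 5^1, 5^2, 5^3, ….
Subsequence C is 35, 34, 33, 32, which is subtracting 1 each time.
The 14th slot belongs to subsequence B; its 5th term is 3125.
Position 15 falls in subsequence C as its term 5, giving 31.
Position 16 → subsequence A, term 6 = 122.

3125, 31, 122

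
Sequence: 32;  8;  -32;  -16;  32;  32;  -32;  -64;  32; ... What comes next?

128

The terms cycle through 2 interleaved subsequences.
Track A: 32, -32, 32, -32, 32 (oscillating between 32 and -32).
Track B: 8, -16, 32, -64 (a geometric progression (common ratio -2)).
Position 10 falls in track B as its term 5, giving 128.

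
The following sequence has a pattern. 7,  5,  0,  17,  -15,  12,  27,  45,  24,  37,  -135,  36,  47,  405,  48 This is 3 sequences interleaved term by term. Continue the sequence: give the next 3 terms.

57, -1215, 60

Read the sequence 3 terms at a time; column i is its own pattern.
Stream A: 7, 17, 27, 37, 47. Arithmetic, step +10.
Stream B: 5, -15, 45, -135, 405. Geometric with ratio -3.
Stream C: 0, 12, 24, 36, 48. Arithmetic, step +12.
Term 16 comes from stream A (its 6th entry): 57.
Position 17 → stream B, term 6 = -1215.
Position 18 → stream C, term 6 = 60.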